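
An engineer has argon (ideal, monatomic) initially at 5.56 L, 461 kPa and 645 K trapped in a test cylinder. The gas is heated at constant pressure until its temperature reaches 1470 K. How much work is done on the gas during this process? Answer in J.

-3280 J

n = P₁V₁/(RT₁) = 461×5.56/(8.314×645) = 0.478 mol.
Isobaric: P stays 461 kPa; V/T = const ⇒ T₂ = 1470 K, V₂ = 12.7 L.
W = PΔV = 461×(12.7−5.56) kPa·L = 3280 J.
Work done on the gas = −W_by = -3280 J.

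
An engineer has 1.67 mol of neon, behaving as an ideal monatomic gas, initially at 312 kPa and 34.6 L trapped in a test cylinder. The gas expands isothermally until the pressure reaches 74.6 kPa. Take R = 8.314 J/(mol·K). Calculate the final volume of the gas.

145 L

T₁ = P₁V₁/(nR) = 312×34.6/(1.67×8.314) = 778 K.
Isothermal: T stays 778 K; PV = const ⇒ V₂ = 145 L, P₂ = 74.6 kPa.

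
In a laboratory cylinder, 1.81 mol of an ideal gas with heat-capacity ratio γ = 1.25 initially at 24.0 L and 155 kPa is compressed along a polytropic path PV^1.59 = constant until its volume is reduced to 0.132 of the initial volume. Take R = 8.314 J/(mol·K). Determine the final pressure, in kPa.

T₁ = P₁V₁/(nR) = 155×24.0/(1.81×8.314) = 247 K.
Polytropic n=1.59: T₂ = T₁(V₁/V₂)^(n−1) = 247×(7.58)^0.59 = 816 K; P₂ = P₁(V₁/V₂)^n = 3880 kPa.

3880 kPa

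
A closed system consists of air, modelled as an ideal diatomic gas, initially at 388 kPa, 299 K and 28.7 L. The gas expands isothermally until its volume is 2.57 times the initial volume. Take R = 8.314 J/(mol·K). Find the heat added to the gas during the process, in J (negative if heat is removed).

10500 J

n = P₁V₁/(RT₁) = 388×28.7/(8.314×299) = 4.48 mol.
Isothermal: T stays 299 K; PV = const ⇒ V₂ = 73.8 L, P₂ = 151 kPa.
ΔU = 0 (ideal gas, T constant).
W = nRT ln(V₂/V₁) = 4.48×8.314×299×ln(2.57) = 10500 J.
Q = ΔU + W = 10500 J.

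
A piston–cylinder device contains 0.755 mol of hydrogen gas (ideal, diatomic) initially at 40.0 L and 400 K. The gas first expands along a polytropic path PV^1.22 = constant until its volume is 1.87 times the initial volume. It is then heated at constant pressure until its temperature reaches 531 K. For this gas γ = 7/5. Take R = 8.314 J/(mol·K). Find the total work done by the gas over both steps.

2610 J

P₁ = nRT₁/V₁ = 0.755×8.314×400/40.0 = 62.8 kPa.
Step 1 — Polytropic n=1.22: T₂ = T₁(V₁/V₂)^(n−1) = 400×(0.535)^0.22 = 349 K; P₂ = P₁(V₁/V₂)^n = 29.2 kPa.
W = (P₁V₁−P₂V₂)/(n−1) = (62.8×40.0−29.2×74.8)/0.22 = 1470 J.
ΔU = nCvΔT = 0.755×20.8×(349−400) = -808 J.
Q = ΔU + W = 661 J.
State after step 1: P = 29.2 kPa, V = 74.8 L, T = 349 K.
Step 2 — Isobaric: P stays 29.2 kPa; V/T = const ⇒ T₂ = 531 K, V₂ = 114 L.
W = PΔV = 29.2×(114−74.8) kPa·L = 1150 J.
ΔU = nCvΔT = 0.755×20.8×(531−349) = 2860 J.
Q = ΔU + W = nCpΔT = 4010 J.
Net over both steps: W = 2610 J, Q = 4670 J, ΔU = 2060 J.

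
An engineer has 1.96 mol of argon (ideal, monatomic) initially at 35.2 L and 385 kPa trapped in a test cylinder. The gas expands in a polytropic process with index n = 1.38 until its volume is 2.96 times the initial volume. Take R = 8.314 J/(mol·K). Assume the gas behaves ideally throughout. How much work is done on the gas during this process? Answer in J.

-12100 J

T₁ = P₁V₁/(nR) = 385×35.2/(1.96×8.314) = 832 K.
Polytropic n=1.38: T₂ = T₁(V₁/V₂)^(n−1) = 832×(0.338)^0.38 = 551 K; P₂ = P₁(V₁/V₂)^n = 86.1 kPa.
W = (P₁V₁−P₂V₂)/(n−1) = (385×35.2−86.1×104)/0.38 = 12100 J.
Work done on the gas = −W_by = -12100 J.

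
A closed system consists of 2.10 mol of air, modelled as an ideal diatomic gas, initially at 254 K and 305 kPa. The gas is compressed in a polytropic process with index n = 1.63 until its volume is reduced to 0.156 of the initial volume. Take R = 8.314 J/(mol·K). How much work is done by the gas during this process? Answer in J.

-15700 J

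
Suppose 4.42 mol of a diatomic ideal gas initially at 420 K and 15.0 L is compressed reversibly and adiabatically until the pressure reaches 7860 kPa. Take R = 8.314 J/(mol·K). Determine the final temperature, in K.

P₁ = nRT₁/V₁ = 4.42×8.314×420/15.0 = 1030 kPa.
Adiabatic: T₂/T₁ = (P₂/P₁)^((γ−1)/γ) ⇒ T₂ = 420×(7.64)^0.286 = 751 K; V₂ = 3.51 L.

751 K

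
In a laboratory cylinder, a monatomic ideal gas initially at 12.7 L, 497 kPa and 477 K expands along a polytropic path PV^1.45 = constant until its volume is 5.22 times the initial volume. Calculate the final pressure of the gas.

45.3 kPa

Polytropic n=1.45: T₂ = T₁(V₁/V₂)^(n−1) = 477×(0.192)^0.45 = 227 K; P₂ = P₁(V₁/V₂)^n = 45.3 kPa.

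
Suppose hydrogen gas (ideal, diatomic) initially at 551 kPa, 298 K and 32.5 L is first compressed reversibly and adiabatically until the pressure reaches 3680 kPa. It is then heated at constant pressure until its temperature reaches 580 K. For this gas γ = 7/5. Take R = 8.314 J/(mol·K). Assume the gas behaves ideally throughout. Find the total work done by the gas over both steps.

n = P₁V₁/(RT₁) = 551×32.5/(8.314×298) = 7.23 mol.
Step 1 — Adiabatic: T₂/T₁ = (P₂/P₁)^((γ−1)/γ) ⇒ T₂ = 298×(6.68)^0.286 = 513 K; V₂ = 8.37 L.
ΔU = nCvΔT = 7.23×20.8×(513−298) = 32300 J.
Q = 0 for an adiabatic process, so W = −ΔU = -32300 J.
State after step 1: P = 3680 kPa, V = 8.37 L, T = 513 K.
Step 2 — Isobaric: P stays 3680 kPa; V/T = const ⇒ T₂ = 580 K, V₂ = 9.47 L.
W = PΔV = 3680×(9.47−8.37) kPa·L = 4050 J.
ΔU = nCvΔT = 7.23×20.8×(580−513) = 10100 J.
Q = ΔU + W = nCpΔT = 14200 J.
Net over both steps: W = -28200 J, Q = 14200 J, ΔU = 42400 J.

-28200 J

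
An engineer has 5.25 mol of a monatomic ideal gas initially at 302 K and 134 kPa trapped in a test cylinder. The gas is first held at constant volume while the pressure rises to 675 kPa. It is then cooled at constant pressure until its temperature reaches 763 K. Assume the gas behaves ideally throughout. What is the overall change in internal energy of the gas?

V₁ = nRT₁/P₁ = 5.25×8.314×302/134 = 98.4 L.
Step 1 — Isochoric: V stays 98.4 L; P/T = const ⇒ T₂ = 1520 K, P₂ = 675 kPa.
W = 0 (no volume change).
ΔU = nCvΔT = 5.25×12.5×(1520−302) = 79800 J.
Q = ΔU = 79800 J.
State after step 1: P = 675 kPa, V = 98.4 L, T = 1520 K.
Step 2 — Isobaric: P stays 675 kPa; V/T = const ⇒ T₂ = 763 K, V₂ = 49.3 L.
W = PΔV = 675×(49.3−98.4) kPa·L = -33100 J.
ΔU = nCvΔT = 5.25×12.5×(763−1520) = -49600 J.
Q = ΔU + W = nCpΔT = -82700 J.
Net over both steps: W = -33100 J, Q = -2910 J, ΔU = 30200 J.

30200 J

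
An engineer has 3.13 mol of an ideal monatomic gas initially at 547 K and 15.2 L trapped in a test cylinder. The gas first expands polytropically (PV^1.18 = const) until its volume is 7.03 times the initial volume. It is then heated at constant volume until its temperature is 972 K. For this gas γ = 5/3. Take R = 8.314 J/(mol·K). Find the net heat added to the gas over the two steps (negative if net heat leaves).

P₁ = nRT₁/V₁ = 3.13×8.314×547/15.2 = 936 kPa.
Step 1 — Polytropic n=1.18: T₂ = T₁(V₁/V₂)^(n−1) = 547×(0.142)^0.18 = 385 K; P₂ = P₁(V₁/V₂)^n = 93.8 kPa.
W = (P₁V₁−P₂V₂)/(n−1) = (936×15.2−93.8×107)/0.18 = 23400 J.
ΔU = nCvΔT = 3.13×12.5×(385−547) = -6320 J.
Q = ΔU + W = 17100 J.
State after step 1: P = 93.8 kPa, V = 107 L, T = 385 K.
Step 2 — Isochoric: V stays 107 L; P/T = const ⇒ T₂ = 972 K, P₂ = 237 kPa.
W = 0 (no volume change).
ΔU = nCvΔT = 3.13×12.5×(972−385) = 22900 J.
Q = ΔU = 22900 J.
Net over both steps: W = 23400 J, Q = 40000 J, ΔU = 16600 J.

40000 J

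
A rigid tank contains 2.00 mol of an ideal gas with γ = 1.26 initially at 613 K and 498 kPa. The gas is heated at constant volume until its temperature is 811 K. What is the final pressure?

V₁ = nRT₁/P₁ = 2.00×8.314×613/498 = 20.5 L.
Isochoric: V stays 20.5 L; P/T = const ⇒ T₂ = 811 K, P₂ = 659 kPa.

659 kPa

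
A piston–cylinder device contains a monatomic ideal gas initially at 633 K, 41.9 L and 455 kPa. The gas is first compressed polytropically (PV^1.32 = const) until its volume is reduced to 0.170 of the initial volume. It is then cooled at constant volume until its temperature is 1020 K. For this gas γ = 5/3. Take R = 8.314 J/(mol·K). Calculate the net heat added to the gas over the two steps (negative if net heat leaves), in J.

n = P₁V₁/(RT₁) = 455×41.9/(8.314×633) = 3.62 mol.
Step 1 — Polytropic n=1.32: T₂ = T₁(V₁/V₂)^(n−1) = 633×(5.88)^0.32 = 1120 K; P₂ = P₁(V₁/V₂)^n = 4720 kPa.
W = (P₁V₁−P₂V₂)/(n−1) = (455×41.9−4720×7.12)/0.32 = -45500 J.
ΔU = nCvΔT = 3.62×12.5×(1120−633) = 21800 J.
Q = ΔU + W = -23600 J.
State after step 1: P = 4720 kPa, V = 7.12 L, T = 1120 K.
Step 2 — Isochoric: V stays 7.12 L; P/T = const ⇒ T₂ = 1020 K, P₂ = 4310 kPa.
W = 0 (no volume change).
ΔU = nCvΔT = 3.62×12.5×(1020−1120) = -4340 J.
Q = ΔU = -4340 J.
Net over both steps: W = -45500 J, Q = -28000 J, ΔU = 17500 J.

-28000 J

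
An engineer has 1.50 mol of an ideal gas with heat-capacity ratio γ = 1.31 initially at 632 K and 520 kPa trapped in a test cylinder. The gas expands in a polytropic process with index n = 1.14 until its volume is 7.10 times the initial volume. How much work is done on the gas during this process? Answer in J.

V₁ = nRT₁/P₁ = 1.50×8.314×632/520 = 15.2 L.
Polytropic n=1.14: T₂ = T₁(V₁/V₂)^(n−1) = 632×(0.141)^0.14 = 480 K; P₂ = P₁(V₁/V₂)^n = 55.7 kPa.
W = (P₁V₁−P₂V₂)/(n−1) = (520×15.2−55.7×108)/0.14 = 13500 J.
Work done on the gas = −W_by = -13500 J.

-13500 J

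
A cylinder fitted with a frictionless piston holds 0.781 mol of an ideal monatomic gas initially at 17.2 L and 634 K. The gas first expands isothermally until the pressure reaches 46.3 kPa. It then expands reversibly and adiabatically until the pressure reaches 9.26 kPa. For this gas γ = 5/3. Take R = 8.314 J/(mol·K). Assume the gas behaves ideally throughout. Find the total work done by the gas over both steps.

9690 J

P₁ = nRT₁/V₁ = 0.781×8.314×634/17.2 = 239 kPa.
Step 1 — Isothermal: T stays 634 K; PV = const ⇒ V₂ = 88.9 L, P₂ = 46.3 kPa.
ΔU = 0 (ideal gas, T constant).
W = nRT ln(V₂/V₁) = 0.781×8.314×634×ln(5.17) = 6760 J.
Q = ΔU + W = 6760 J.
State after step 1: P = 46.3 kPa, V = 88.9 L, T = 634 K.
Step 2 — Adiabatic: T₂/T₁ = (P₂/P₁)^((γ−1)/γ) ⇒ T₂ = 634×(0.200)^0.400 = 333 K; V₂ = 234 L.
ΔU = nCvΔT = 0.781×12.5×(333−634) = -2930 J.
Q = 0 for an adiabatic process, so W = −ΔU = 2930 J.
Net over both steps: W = 9690 J, Q = 6760 J, ΔU = -2930 J.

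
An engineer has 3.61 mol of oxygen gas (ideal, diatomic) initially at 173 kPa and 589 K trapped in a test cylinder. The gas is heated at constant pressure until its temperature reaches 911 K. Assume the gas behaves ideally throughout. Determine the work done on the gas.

V₁ = nRT₁/P₁ = 3.61×8.314×589/173 = 102 L.
Isobaric: P stays 173 kPa; V/T = const ⇒ T₂ = 911 K, V₂ = 158 L.
W = PΔV = 173×(158−102) kPa·L = 9660 J.
Work done on the gas = −W_by = -9660 J.

-9660 J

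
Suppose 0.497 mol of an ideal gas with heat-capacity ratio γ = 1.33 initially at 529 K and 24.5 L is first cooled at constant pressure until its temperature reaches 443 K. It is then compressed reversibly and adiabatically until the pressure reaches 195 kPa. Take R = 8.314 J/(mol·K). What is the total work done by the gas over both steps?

P₁ = nRT₁/V₁ = 0.497×8.314×529/24.5 = 89.2 kPa.
Step 1 — Isobaric: P stays 89.2 kPa; V/T = const ⇒ T₂ = 443 K, V₂ = 20.5 L.
W = PΔV = 89.2×(20.5−24.5) kPa·L = -355 J.
ΔU = nCvΔT = 0.497×25.2×(443−529) = -1080 J.
Q = ΔU + W = nCpΔT = -1430 J.
State after step 1: P = 89.2 kPa, V = 20.5 L, T = 443 K.
Step 2 — Adiabatic: T₂/T₁ = (P₂/P₁)^((γ−1)/γ) ⇒ T₂ = 443×(2.19)^0.248 = 538 K; V₂ = 11.4 L.
ΔU = nCvΔT = 0.497×25.2×(538−443) = 1190 J.
Q = 0 for an adiabatic process, so W = −ΔU = -1190 J.
Net over both steps: W = -1540 J, Q = -1430 J, ΔU = 111 J.

-1540 J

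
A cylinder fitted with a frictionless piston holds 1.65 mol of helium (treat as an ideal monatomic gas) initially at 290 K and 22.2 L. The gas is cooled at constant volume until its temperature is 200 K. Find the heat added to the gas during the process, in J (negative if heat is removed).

-1850 J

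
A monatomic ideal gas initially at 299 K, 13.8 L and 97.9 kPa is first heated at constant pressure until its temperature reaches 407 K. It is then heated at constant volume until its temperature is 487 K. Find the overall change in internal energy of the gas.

1270 J

n = P₁V₁/(RT₁) = 97.9×13.8/(8.314×299) = 0.543 mol.
Step 1 — Isobaric: P stays 97.9 kPa; V/T = const ⇒ T₂ = 407 K, V₂ = 18.8 L.
W = PΔV = 97.9×(18.8−13.8) kPa·L = 488 J.
ΔU = nCvΔT = 0.543×12.5×(407−299) = 732 J.
Q = ΔU + W = nCpΔT = 1220 J.
State after step 1: P = 97.9 kPa, V = 18.8 L, T = 407 K.
Step 2 — Isochoric: V stays 18.8 L; P/T = const ⇒ T₂ = 487 K, P₂ = 117 kPa.
W = 0 (no volume change).
ΔU = nCvΔT = 0.543×12.5×(487−407) = 542 J.
Q = ΔU = 542 J.
Net over both steps: W = 488 J, Q = 1760 J, ΔU = 1270 J.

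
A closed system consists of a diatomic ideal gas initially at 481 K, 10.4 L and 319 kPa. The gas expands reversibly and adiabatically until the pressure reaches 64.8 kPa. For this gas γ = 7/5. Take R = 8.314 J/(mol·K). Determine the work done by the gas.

3030 J

n = P₁V₁/(RT₁) = 319×10.4/(8.314×481) = 0.830 mol.
Adiabatic: T₂/T₁ = (P₂/P₁)^((γ−1)/γ) ⇒ T₂ = 481×(0.203)^0.286 = 305 K; V₂ = 32.5 L.
ΔU = nCvΔT = 0.830×20.8×(305−481) = -3030 J.
Q = 0 for an adiabatic process, so W = −ΔU = 3030 J.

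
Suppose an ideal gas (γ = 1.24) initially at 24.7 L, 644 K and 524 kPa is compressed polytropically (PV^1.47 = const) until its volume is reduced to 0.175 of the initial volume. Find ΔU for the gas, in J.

68400 J

n = P₁V₁/(RT₁) = 524×24.7/(8.314×644) = 2.42 mol.
Polytropic n=1.47: T₂ = T₁(V₁/V₂)^(n−1) = 644×(5.71)^0.47 = 1460 K; P₂ = P₁(V₁/V₂)^n = 6790 kPa.
For an ideal gas ΔU = nCvΔT with Cv = R/(γ−1) = 34.6 J/(mol·K).
ΔU = 2.42×34.6×(1460−644) = 68400 J.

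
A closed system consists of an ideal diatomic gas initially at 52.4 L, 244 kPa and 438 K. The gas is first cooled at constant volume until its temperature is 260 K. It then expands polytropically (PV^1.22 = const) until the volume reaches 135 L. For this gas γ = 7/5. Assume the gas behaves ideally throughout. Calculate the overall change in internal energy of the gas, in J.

-16600 J

n = P₁V₁/(RT₁) = 244×52.4/(8.314×438) = 3.51 mol.
Step 1 — Isochoric: V stays 52.4 L; P/T = const ⇒ T₂ = 260 K, P₂ = 145 kPa.
W = 0 (no volume change).
ΔU = nCvΔT = 3.51×20.8×(260−438) = -13000 J.
Q = ΔU = -13000 J.
State after step 1: P = 145 kPa, V = 52.4 L, T = 260 K.
Step 2 — Polytropic n=1.22: T₂ = T₁(V₁/V₂)^(n−1) = 260×(0.388)^0.22 = 211 K; P₂ = P₁(V₁/V₂)^n = 45.7 kPa.
W = (P₁V₁−P₂V₂)/(n−1) = (145×52.4−45.7×135)/0.22 = 6480 J.
ΔU = nCvΔT = 3.51×20.8×(211−260) = -3570 J.
Q = ΔU + W = 2920 J.
Net over both steps: W = 6480 J, Q = -10100 J, ΔU = -16600 J.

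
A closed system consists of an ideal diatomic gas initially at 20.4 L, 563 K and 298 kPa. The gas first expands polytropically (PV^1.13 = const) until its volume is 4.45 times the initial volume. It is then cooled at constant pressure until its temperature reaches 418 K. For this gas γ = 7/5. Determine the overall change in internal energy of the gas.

n = P₁V₁/(RT₁) = 298×20.4/(8.314×563) = 1.30 mol.
Step 1 — Polytropic n=1.13: T₂ = T₁(V₁/V₂)^(n−1) = 563×(0.225)^0.13 = 464 K; P₂ = P₁(V₁/V₂)^n = 55.2 kPa.
W = (P₁V₁−P₂V₂)/(n−1) = (298×20.4−55.2×90.8)/0.13 = 8250 J.
ΔU = nCvΔT = 1.30×20.8×(464−563) = -2680 J.
Q = ΔU + W = 5570 J.
State after step 1: P = 55.2 kPa, V = 90.8 L, T = 464 K.
Step 2 — Isobaric: P stays 55.2 kPa; V/T = const ⇒ T₂ = 418 K, V₂ = 81.8 L.
W = PΔV = 55.2×(81.8−90.8) kPa·L = -493 J.
ΔU = nCvΔT = 1.30×20.8×(418−464) = -1230 J.
Q = ΔU + W = nCpΔT = -1730 J.
Net over both steps: W = 7760 J, Q = 3840 J, ΔU = -3910 J.

-3910 J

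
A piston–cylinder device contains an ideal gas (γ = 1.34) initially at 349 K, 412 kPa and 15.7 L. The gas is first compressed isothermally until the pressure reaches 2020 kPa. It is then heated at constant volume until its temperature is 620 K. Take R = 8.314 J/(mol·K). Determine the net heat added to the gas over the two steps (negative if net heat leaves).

n = P₁V₁/(RT₁) = 412×15.7/(8.314×349) = 2.23 mol.
Step 1 — Isothermal: T stays 349 K; PV = const ⇒ V₂ = 3.20 L, P₂ = 2020 kPa.
ΔU = 0 (ideal gas, T constant).
W = nRT ln(V₂/V₁) = 2.23×8.314×349×ln(0.204) = -10300 J.
Q = ΔU + W = -10300 J.
State after step 1: P = 2020 kPa, V = 3.20 L, T = 349 K.
Step 2 — Isochoric: V stays 3.20 L; P/T = const ⇒ T₂ = 620 K, P₂ = 3590 kPa.
W = 0 (no volume change).
ΔU = nCvΔT = 2.23×24.5×(620−349) = 14800 J.
Q = ΔU = 14800 J.
Net over both steps: W = -10300 J, Q = 4490 J, ΔU = 14800 J.

4490 J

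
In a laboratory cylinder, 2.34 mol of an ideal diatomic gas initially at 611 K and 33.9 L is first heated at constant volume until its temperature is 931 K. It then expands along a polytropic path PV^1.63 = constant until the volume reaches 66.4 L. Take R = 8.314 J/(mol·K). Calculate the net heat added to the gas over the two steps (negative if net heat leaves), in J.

9860 J

P₁ = nRT₁/V₁ = 2.34×8.314×611/33.9 = 351 kPa.
Step 1 — Isochoric: V stays 33.9 L; P/T = const ⇒ T₂ = 931 K, P₂ = 534 kPa.
W = 0 (no volume change).
ΔU = nCvΔT = 2.34×20.8×(931−611) = 15600 J.
Q = ΔU = 15600 J.
State after step 1: P = 534 kPa, V = 33.9 L, T = 931 K.
Step 2 — Polytropic n=1.63: T₂ = T₁(V₁/V₂)^(n−1) = 931×(0.511)^0.63 = 610 K; P₂ = P₁(V₁/V₂)^n = 179 kPa.
W = (P₁V₁−P₂V₂)/(n−1) = (534×33.9−179×66.4)/0.63 = 9930 J.
ΔU = nCvΔT = 2.34×20.8×(610−931) = -15600 J.
Q = ΔU + W = -5710 J.
Net over both steps: W = 9930 J, Q = 9860 J, ΔU = -70.5 J.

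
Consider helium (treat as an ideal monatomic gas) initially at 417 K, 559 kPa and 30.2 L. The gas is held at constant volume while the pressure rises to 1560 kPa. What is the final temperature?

1160 K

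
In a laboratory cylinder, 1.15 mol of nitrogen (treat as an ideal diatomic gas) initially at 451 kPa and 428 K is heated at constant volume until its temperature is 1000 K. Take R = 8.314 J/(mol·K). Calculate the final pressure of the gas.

1050 kPa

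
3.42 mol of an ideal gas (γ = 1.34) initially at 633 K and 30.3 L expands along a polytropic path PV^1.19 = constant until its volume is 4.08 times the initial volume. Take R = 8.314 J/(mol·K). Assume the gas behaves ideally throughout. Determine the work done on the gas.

-22200 J

P₁ = nRT₁/V₁ = 3.42×8.314×633/30.3 = 594 kPa.
Polytropic n=1.19: T₂ = T₁(V₁/V₂)^(n−1) = 633×(0.245)^0.19 = 485 K; P₂ = P₁(V₁/V₂)^n = 111 kPa.
W = (P₁V₁−P₂V₂)/(n−1) = (594×30.3−111×124)/0.19 = 22200 J.
Work done on the gas = −W_by = -22200 J.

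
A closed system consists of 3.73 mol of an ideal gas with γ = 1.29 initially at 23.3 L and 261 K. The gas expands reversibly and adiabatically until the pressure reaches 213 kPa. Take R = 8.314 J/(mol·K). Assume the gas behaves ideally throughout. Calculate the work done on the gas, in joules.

P₁ = nRT₁/V₁ = 3.73×8.314×261/23.3 = 347 kPa.
Adiabatic: T₂/T₁ = (P₂/P₁)^((γ−1)/γ) ⇒ T₂ = 261×(0.613)^0.225 = 234 K; V₂ = 34.0 L.
ΔU = nCvΔT = 3.73×28.7×(234−261) = -2910 J.
Q = 0 for an adiabatic process, so W = −ΔU = 2910 J.
Work done on the gas = −W_by = -2910 J.

-2910 J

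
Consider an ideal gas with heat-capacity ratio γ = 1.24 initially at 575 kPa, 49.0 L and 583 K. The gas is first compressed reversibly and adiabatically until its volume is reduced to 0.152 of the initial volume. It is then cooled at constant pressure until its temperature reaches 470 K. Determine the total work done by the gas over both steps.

-88700 J

n = P₁V₁/(RT₁) = 575×49.0/(8.314×583) = 5.81 mol.
Step 1 — Adiabatic: TV^(γ−1) = const ⇒ T₂ = 583×(6.58)^0.240 = 916 K; PV^γ = const ⇒ P₂ = 5950 kPa.
ΔU = nCvΔT = 5.81×34.6×(916−583) = 67100 J.
Q = 0 for an adiabatic process, so W = −ΔU = -67100 J.
State after step 1: P = 5950 kPa, V = 7.45 L, T = 916 K.
Step 2 — Isobaric: P stays 5950 kPa; V/T = const ⇒ T₂ = 470 K, V₂ = 3.82 L.
W = PΔV = 5950×(3.82−7.45) kPa·L = -21600 J.
ΔU = nCvΔT = 5.81×34.6×(470−916) = -89900 J.
Q = ΔU + W = nCpΔT = -111000 J.
Net over both steps: W = -88700 J, Q = -111000 J, ΔU = -22800 J.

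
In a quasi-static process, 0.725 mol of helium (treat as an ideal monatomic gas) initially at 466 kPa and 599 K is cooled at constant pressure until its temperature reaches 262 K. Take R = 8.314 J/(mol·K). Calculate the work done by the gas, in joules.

-2030 J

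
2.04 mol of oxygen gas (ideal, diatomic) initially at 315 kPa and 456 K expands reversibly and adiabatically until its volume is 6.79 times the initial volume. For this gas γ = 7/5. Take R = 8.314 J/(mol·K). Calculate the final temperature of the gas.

212 K

V₁ = nRT₁/P₁ = 2.04×8.314×456/315 = 24.6 L.
Adiabatic: TV^(γ−1) = const ⇒ T₂ = 456×(0.147)^0.400 = 212 K; PV^γ = const ⇒ P₂ = 21.6 kPa.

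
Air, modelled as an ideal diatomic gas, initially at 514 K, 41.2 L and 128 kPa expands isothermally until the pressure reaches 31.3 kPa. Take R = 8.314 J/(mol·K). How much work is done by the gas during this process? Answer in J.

7430 J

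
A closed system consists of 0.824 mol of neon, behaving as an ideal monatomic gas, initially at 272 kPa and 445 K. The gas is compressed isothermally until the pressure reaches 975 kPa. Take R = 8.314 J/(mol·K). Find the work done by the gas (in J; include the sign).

-3890 J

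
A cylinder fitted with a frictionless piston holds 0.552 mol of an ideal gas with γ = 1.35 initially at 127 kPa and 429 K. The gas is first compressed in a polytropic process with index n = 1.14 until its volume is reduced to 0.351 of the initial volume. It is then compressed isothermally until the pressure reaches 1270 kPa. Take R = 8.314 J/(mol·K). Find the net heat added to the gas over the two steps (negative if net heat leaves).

V₁ = nRT₁/P₁ = 0.552×8.314×429/127 = 15.5 L.
Step 1 — Polytropic n=1.14: T₂ = T₁(V₁/V₂)^(n−1) = 429×(2.85)^0.14 = 497 K; P₂ = P₁(V₁/V₂)^n = 419 kPa.
W = (P₁V₁−P₂V₂)/(n−1) = (127×15.5−419×5.44)/0.14 = -2220 J.
ΔU = nCvΔT = 0.552×23.8×(497−429) = 888 J.
Q = ΔU + W = -1330 J.
State after step 1: P = 419 kPa, V = 5.44 L, T = 497 K.
Step 2 — Isothermal: T stays 497 K; PV = const ⇒ V₂ = 1.79 L, P₂ = 1270 kPa.
ΔU = 0 (ideal gas, T constant).
W = nRT ln(V₂/V₁) = 0.552×8.314×497×ln(0.330) = -2530 J.
Q = ΔU + W = -2530 J.
Net over both steps: W = -4750 J, Q = -3860 J, ΔU = 888 J.

-3860 J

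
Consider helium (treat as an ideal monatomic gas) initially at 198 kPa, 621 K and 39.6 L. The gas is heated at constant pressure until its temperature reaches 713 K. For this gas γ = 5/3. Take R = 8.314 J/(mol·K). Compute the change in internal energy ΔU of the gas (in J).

n = P₁V₁/(RT₁) = 198×39.6/(8.314×621) = 1.52 mol.
Isobaric: P stays 198 kPa; V/T = const ⇒ T₂ = 713 K, V₂ = 45.5 L.
For an ideal gas ΔU = nCvΔT with Cv = (3/2)R = 12.5 J/(mol·K).
ΔU = 1.52×12.5×(713−621) = 1740 J.

1740 J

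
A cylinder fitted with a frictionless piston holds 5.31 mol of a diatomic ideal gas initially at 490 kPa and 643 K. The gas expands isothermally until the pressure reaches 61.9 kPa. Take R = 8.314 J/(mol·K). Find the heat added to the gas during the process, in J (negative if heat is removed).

V₁ = nRT₁/P₁ = 5.31×8.314×643/490 = 57.9 L.
Isothermal: T stays 643 K; PV = const ⇒ V₂ = 459 L, P₂ = 61.9 kPa.
ΔU = 0 (ideal gas, T constant).
W = nRT ln(V₂/V₁) = 5.31×8.314×643×ln(7.92) = 58700 J.
Q = ΔU + W = 58700 J.

58700 J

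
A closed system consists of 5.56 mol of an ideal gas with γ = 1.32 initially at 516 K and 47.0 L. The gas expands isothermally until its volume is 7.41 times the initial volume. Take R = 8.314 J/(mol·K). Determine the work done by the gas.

47800 J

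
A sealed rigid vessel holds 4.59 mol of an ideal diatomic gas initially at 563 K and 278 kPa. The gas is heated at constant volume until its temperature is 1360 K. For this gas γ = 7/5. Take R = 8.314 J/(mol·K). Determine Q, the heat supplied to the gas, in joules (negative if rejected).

76000 J

V₁ = nRT₁/P₁ = 4.59×8.314×563/278 = 77.3 L.
Isochoric: V stays 77.3 L; P/T = const ⇒ T₂ = 1360 K, P₂ = 672 kPa.
W = 0 (no volume change).
ΔU = nCvΔT = 4.59×20.8×(1360−563) = 76000 J.
Q = ΔU = 76000 J.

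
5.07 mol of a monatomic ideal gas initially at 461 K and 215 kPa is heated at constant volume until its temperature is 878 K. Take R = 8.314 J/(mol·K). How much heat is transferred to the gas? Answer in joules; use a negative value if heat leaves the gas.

26400 J

V₁ = nRT₁/P₁ = 5.07×8.314×461/215 = 90.4 L.
Isochoric: V stays 90.4 L; P/T = const ⇒ T₂ = 878 K, P₂ = 409 kPa.
W = 0 (no volume change).
ΔU = nCvΔT = 5.07×12.5×(878−461) = 26400 J.
Q = ΔU = 26400 J.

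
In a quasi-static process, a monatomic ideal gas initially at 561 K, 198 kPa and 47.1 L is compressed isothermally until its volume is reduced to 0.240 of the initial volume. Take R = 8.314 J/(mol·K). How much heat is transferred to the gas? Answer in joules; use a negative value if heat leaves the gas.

n = P₁V₁/(RT₁) = 198×47.1/(8.314×561) = 2.00 mol.
Isothermal: T stays 561 K; PV = const ⇒ V₂ = 11.3 L, P₂ = 825 kPa.
ΔU = 0 (ideal gas, T constant).
W = nRT ln(V₂/V₁) = 2.00×8.314×561×ln(0.240) = -13300 J.
Q = ΔU + W = -13300 J.

-13300 J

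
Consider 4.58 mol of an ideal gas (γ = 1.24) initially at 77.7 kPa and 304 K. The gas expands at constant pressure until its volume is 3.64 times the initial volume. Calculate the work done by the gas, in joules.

V₁ = nRT₁/P₁ = 4.58×8.314×304/77.7 = 149 L.
Isobaric: P stays 77.7 kPa; V/T = const ⇒ T₂ = 1110 K, V₂ = 542 L.
W = PΔV = 77.7×(542−149) kPa·L = 30600 J.

30600 J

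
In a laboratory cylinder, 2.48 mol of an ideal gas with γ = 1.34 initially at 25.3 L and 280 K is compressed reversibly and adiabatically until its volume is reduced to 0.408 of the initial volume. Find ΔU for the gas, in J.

P₁ = nRT₁/V₁ = 2.48×8.314×280/25.3 = 228 kPa.
Adiabatic: TV^(γ−1) = const ⇒ T₂ = 280×(2.45)^0.340 = 380 K; PV^γ = const ⇒ P₂ = 759 kPa.
For an ideal gas ΔU = nCvΔT with Cv = R/(γ−1) = 24.5 J/(mol·K).
ΔU = 2.48×24.5×(380−280) = 6050 J.

6050 J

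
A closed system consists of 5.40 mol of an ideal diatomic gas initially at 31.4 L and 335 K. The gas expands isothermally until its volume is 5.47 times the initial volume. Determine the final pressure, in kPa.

87.6 kPa

P₁ = nRT₁/V₁ = 5.40×8.314×335/31.4 = 479 kPa.
Isothermal: T stays 335 K; PV = const ⇒ V₂ = 172 L, P₂ = 87.6 kPa.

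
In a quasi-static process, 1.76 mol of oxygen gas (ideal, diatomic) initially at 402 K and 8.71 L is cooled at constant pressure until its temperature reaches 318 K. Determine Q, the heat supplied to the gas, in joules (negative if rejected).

-4300 J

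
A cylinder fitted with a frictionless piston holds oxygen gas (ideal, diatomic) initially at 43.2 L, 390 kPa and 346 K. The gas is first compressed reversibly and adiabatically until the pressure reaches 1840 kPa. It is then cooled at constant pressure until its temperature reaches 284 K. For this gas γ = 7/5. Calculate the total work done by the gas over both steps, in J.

-35900 J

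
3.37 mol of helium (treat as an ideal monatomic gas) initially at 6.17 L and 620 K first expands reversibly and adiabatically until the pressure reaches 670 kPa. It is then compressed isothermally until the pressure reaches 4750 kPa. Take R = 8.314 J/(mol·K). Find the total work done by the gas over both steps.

P₁ = nRT₁/V₁ = 3.37×8.314×620/6.17 = 2820 kPa.
Step 1 — Adiabatic: T₂/T₁ = (P₂/P₁)^((γ−1)/γ) ⇒ T₂ = 620×(0.238)^0.400 = 349 K; V₂ = 14.6 L.
ΔU = nCvΔT = 3.37×12.5×(349−620) = -11400 J.
Q = 0 for an adiabatic process, so W = −ΔU = 11400 J.
State after step 1: P = 670 kPa, V = 14.6 L, T = 349 K.
Step 2 — Isothermal: T stays 349 K; PV = const ⇒ V₂ = 2.06 L, P₂ = 4750 kPa.
ΔU = 0 (ideal gas, T constant).
W = nRT ln(V₂/V₁) = 3.37×8.314×349×ln(0.141) = -19200 J.
Q = ΔU + W = -19200 J.
Net over both steps: W = -7780 J, Q = -19200 J, ΔU = -11400 J.

-7780 J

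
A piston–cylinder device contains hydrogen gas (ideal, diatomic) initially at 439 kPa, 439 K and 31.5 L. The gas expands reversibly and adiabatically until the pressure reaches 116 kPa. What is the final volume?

81.5 L

Adiabatic: T₂/T₁ = (P₂/P₁)^((γ−1)/γ) ⇒ T₂ = 439×(0.264)^0.286 = 300 K; V₂ = 81.5 L.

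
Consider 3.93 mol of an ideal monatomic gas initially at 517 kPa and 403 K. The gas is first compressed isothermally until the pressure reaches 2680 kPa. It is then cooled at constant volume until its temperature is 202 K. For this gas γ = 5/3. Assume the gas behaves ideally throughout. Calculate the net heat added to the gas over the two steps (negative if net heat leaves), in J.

-31500 J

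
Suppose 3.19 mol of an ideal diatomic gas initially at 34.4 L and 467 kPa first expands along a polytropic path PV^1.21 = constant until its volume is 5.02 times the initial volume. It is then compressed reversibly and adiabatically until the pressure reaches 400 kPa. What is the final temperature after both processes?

721 K

T₁ = P₁V₁/(nR) = 467×34.4/(3.19×8.314) = 606 K.
Step 1 — Polytropic n=1.21: T₂ = T₁(V₁/V₂)^(n−1) = 606×(0.199)^0.21 = 432 K; P₂ = P₁(V₁/V₂)^n = 66.3 kPa.
W = (P₁V₁−P₂V₂)/(n−1) = (467×34.4−66.3×173)/0.21 = 22000 J.
ΔU = nCvΔT = 3.19×20.8×(432−606) = -11500 J.
Q = ΔU + W = 10400 J.
State after step 1: P = 66.3 kPa, V = 173 L, T = 432 K.
Step 2 — Adiabatic: T₂/T₁ = (P₂/P₁)^((γ−1)/γ) ⇒ T₂ = 432×(6.03)^0.286 = 721 K; V₂ = 47.8 L.
ΔU = nCvΔT = 3.19×20.8×(721−432) = 19200 J.
Q = 0 for an adiabatic process, so W = −ΔU = -19200 J.
Net over both steps: W = 2780 J, Q = 10400 J, ΔU = 7670 J.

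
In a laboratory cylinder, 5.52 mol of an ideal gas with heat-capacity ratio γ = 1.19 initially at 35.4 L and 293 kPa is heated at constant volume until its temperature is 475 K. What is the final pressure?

616 kPa

T₁ = P₁V₁/(nR) = 293×35.4/(5.52×8.314) = 226 K.
Isochoric: V stays 35.4 L; P/T = const ⇒ T₂ = 475 K, P₂ = 616 kPa.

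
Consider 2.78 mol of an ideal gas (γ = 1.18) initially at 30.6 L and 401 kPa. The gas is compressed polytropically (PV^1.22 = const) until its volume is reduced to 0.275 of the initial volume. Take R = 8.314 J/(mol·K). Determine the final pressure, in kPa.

1940 kPa

T₁ = P₁V₁/(nR) = 401×30.6/(2.78×8.314) = 531 K.
Polytropic n=1.22: T₂ = T₁(V₁/V₂)^(n−1) = 531×(3.64)^0.22 = 705 K; P₂ = P₁(V₁/V₂)^n = 1940 kPa.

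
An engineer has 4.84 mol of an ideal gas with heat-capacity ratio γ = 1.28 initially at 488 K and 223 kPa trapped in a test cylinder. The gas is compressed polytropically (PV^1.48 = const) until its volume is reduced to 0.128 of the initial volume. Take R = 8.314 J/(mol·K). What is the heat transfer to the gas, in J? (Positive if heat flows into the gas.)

49200 J

V₁ = nRT₁/P₁ = 4.84×8.314×488/223 = 88.1 L.
Polytropic n=1.48: T₂ = T₁(V₁/V₂)^(n−1) = 488×(7.81)^0.48 = 1310 K; P₂ = P₁(V₁/V₂)^n = 4670 kPa.
W = (P₁V₁−P₂V₂)/(n−1) = (223×88.1−4670×11.3)/0.48 = -68800 J.
ΔU = nCvΔT = 4.84×29.7×(1310−488) = 118000 J.
Q = ΔU + W = 49200 J.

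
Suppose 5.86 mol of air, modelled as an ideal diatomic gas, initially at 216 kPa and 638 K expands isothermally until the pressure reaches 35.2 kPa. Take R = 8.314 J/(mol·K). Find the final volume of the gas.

883 L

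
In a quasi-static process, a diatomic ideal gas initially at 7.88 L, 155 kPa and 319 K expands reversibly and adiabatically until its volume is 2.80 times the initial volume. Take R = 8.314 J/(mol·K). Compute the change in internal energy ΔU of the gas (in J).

n = P₁V₁/(RT₁) = 155×7.88/(8.314×319) = 0.461 mol.
Adiabatic: TV^(γ−1) = const ⇒ T₂ = 319×(0.357)^0.400 = 211 K; PV^γ = const ⇒ P₂ = 36.7 kPa.
For an ideal gas ΔU = nCvΔT with Cv = (5/2)R = 20.8 J/(mol·K).
ΔU = 0.461×20.8×(211−319) = -1030 J.

-1030 J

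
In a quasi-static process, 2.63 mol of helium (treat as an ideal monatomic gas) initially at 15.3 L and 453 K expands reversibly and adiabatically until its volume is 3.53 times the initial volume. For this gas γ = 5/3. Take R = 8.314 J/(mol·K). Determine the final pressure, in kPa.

79.1 kPa

P₁ = nRT₁/V₁ = 2.63×8.314×453/15.3 = 647 kPa.
Adiabatic: TV^(γ−1) = const ⇒ T₂ = 453×(0.283)^0.667 = 195 K; PV^γ = const ⇒ P₂ = 79.1 kPa.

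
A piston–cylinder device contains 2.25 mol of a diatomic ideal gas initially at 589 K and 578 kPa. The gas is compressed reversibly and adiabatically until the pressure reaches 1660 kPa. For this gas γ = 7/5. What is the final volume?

V₁ = nRT₁/P₁ = 2.25×8.314×589/578 = 19.1 L.
Adiabatic: T₂/T₁ = (P₂/P₁)^((γ−1)/γ) ⇒ T₂ = 589×(2.87)^0.286 = 796 K; V₂ = 8.97 L.

8.97 L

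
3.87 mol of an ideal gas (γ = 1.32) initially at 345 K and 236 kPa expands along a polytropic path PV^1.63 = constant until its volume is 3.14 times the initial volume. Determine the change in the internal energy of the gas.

-17800 J

V₁ = nRT₁/P₁ = 3.87×8.314×345/236 = 47.0 L.
Polytropic n=1.63: T₂ = T₁(V₁/V₂)^(n−1) = 345×(0.318)^0.63 = 168 K; P₂ = P₁(V₁/V₂)^n = 36.6 kPa.
For an ideal gas ΔU = nCvΔT with Cv = R/(γ−1) = 26.0 J/(mol·K).
ΔU = 3.87×26.0×(168−345) = -17800 J.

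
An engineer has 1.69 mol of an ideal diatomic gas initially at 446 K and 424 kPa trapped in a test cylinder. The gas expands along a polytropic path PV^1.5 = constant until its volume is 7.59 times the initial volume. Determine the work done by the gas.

7980 J

V₁ = nRT₁/P₁ = 1.69×8.314×446/424 = 14.8 L.
Polytropic n=1.5: T₂ = T₁(V₁/V₂)^(n−1) = 446×(0.132)^0.50 = 162 K; P₂ = P₁(V₁/V₂)^n = 20.3 kPa.
W = (P₁V₁−P₂V₂)/(n−1) = (424×14.8−20.3×112)/0.50 = 7980 J.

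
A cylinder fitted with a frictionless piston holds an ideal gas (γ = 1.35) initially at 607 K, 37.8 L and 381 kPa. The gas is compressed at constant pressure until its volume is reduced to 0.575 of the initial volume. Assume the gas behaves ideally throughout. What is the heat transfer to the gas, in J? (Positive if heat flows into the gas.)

-23600 J

n = P₁V₁/(RT₁) = 381×37.8/(8.314×607) = 2.85 mol.
Isobaric: P stays 381 kPa; V/T = const ⇒ T₂ = 349 K, V₂ = 21.7 L.
W = PΔV = 381×(21.7−37.8) kPa·L = -6120 J.
ΔU = nCvΔT = 2.85×23.8×(349−607) = -17500 J.
Q = ΔU + W = nCpΔT = -23600 J.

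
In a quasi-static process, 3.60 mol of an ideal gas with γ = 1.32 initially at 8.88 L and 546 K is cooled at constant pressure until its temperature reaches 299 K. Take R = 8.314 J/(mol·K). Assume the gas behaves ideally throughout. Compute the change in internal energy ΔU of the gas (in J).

-23100 J

P₁ = nRT₁/V₁ = 3.60×8.314×546/8.88 = 1840 kPa.
Isobaric: P stays 1840 kPa; V/T = const ⇒ T₂ = 299 K, V₂ = 4.86 L.
For an ideal gas ΔU = nCvΔT with Cv = R/(γ−1) = 26.0 J/(mol·K).
ΔU = 3.60×26.0×(299−546) = -23100 J.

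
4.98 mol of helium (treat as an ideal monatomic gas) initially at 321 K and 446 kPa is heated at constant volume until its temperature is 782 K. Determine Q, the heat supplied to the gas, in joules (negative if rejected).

28600 J

V₁ = nRT₁/P₁ = 4.98×8.314×321/446 = 29.8 L.
Isochoric: V stays 29.8 L; P/T = const ⇒ T₂ = 782 K, P₂ = 1090 kPa.
W = 0 (no volume change).
ΔU = nCvΔT = 4.98×12.5×(782−321) = 28600 J.
Q = ΔU = 28600 J.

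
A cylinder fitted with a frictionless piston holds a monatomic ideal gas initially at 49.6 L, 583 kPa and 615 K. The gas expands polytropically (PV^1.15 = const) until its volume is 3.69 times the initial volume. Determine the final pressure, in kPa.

130 kPa

Polytropic n=1.15: T₂ = T₁(V₁/V₂)^(n−1) = 615×(0.271)^0.15 = 506 K; P₂ = P₁(V₁/V₂)^n = 130 kPa.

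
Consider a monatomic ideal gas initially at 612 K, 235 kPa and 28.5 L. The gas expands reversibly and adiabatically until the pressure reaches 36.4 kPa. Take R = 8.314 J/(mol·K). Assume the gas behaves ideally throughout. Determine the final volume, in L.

87.3 L

Adiabatic: T₂/T₁ = (P₂/P₁)^((γ−1)/γ) ⇒ T₂ = 612×(0.155)^0.400 = 290 K; V₂ = 87.3 L.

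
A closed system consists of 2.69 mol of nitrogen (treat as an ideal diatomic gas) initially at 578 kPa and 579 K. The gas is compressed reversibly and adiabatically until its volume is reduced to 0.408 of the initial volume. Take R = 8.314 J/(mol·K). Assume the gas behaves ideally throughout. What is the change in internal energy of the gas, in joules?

V₁ = nRT₁/P₁ = 2.69×8.314×579/578 = 22.4 L.
Adiabatic: TV^(γ−1) = const ⇒ T₂ = 579×(2.45)^0.400 = 829 K; PV^γ = const ⇒ P₂ = 2030 kPa.
For an ideal gas ΔU = nCvΔT with Cv = (5/2)R = 20.8 J/(mol·K).
ΔU = 2.69×20.8×(829−579) = 14000 J.

14000 J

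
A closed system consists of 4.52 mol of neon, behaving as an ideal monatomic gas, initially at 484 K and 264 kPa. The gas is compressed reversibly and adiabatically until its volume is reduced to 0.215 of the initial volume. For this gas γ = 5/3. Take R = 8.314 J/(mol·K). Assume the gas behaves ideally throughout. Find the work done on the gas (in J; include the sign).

V₁ = nRT₁/P₁ = 4.52×8.314×484/264 = 68.9 L.
Adiabatic: TV^(γ−1) = const ⇒ T₂ = 484×(4.65)^0.667 = 1350 K; PV^γ = const ⇒ P₂ = 3420 kPa.
ΔU = nCvΔT = 4.52×12.5×(1350−484) = 48700 J.
Q = 0 for an adiabatic process, so W = −ΔU = -48700 J.
Work done on the gas = −W_by = 48700 J.

48700 J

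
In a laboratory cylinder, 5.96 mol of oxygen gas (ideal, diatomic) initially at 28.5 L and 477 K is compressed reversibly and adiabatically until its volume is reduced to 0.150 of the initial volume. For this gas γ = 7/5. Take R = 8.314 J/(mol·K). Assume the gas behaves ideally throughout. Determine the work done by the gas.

-67100 J

P₁ = nRT₁/V₁ = 5.96×8.314×477/28.5 = 829 kPa.
Adiabatic: TV^(γ−1) = const ⇒ T₂ = 477×(6.67)^0.400 = 1020 K; PV^γ = const ⇒ P₂ = 11800 kPa.
ΔU = nCvΔT = 5.96×20.8×(1020−477) = 67100 J.
Q = 0 for an adiabatic process, so W = −ΔU = -67100 J.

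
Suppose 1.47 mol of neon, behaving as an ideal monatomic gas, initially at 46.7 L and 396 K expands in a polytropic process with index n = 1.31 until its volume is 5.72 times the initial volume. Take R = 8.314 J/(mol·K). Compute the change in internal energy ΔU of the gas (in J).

-3030 J

P₁ = nRT₁/V₁ = 1.47×8.314×396/46.7 = 104 kPa.
Polytropic n=1.31: T₂ = T₁(V₁/V₂)^(n−1) = 396×(0.175)^0.31 = 231 K; P₂ = P₁(V₁/V₂)^n = 10.6 kPa.
For an ideal gas ΔU = nCvΔT with Cv = (3/2)R = 12.5 J/(mol·K).
ΔU = 1.47×12.5×(231−396) = -3030 J.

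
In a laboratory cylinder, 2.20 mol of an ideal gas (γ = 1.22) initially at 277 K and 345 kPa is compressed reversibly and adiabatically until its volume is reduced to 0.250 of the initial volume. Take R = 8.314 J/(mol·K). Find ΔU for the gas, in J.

8210 J

V₁ = nRT₁/P₁ = 2.20×8.314×277/345 = 14.7 L.
Adiabatic: TV^(γ−1) = const ⇒ T₂ = 277×(4.00)^0.220 = 376 K; PV^γ = const ⇒ P₂ = 1870 kPa.
For an ideal gas ΔU = nCvΔT with Cv = R/(γ−1) = 37.8 J/(mol·K).
ΔU = 2.20×37.8×(376−277) = 8210 J.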